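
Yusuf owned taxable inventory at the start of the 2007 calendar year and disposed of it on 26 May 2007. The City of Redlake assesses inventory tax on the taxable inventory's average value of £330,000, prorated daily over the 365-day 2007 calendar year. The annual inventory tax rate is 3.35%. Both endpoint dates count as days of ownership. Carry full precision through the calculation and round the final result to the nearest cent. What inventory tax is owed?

Days held (1 Jan – 26 May 2007): 146 out of 365
Tax = £330,000 × 3.35% × 146/365 = £4,422.0000

£4,422.00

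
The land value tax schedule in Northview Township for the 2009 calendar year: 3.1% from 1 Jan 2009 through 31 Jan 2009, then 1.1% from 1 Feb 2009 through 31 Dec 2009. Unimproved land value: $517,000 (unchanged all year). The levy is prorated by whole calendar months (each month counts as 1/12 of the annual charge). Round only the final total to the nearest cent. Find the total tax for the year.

1 Jan – 31 Jan 2009: 1 month at 3.1% → $517,000 × 3.1% × 1/12 = $1,335.5833
1 Feb – 31 Dec 2009: 11 months at 1.1% → $517,000 × 1.1% × 11/12 = $5,213.0833
Total = $6,548.6667

$6,548.67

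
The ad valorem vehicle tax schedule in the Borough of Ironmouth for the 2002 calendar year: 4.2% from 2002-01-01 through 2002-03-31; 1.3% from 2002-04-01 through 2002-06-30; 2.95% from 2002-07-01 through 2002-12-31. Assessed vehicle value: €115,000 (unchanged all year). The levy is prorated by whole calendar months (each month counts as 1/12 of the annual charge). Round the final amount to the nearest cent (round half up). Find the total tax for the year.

2002-01-01 to 2002-03-31: 3 months at 4.2% → €115,000 × 4.2% × 3/12 = €1,207.5000
2002-04-01 to 2002-06-30: 3 months at 1.3% → €115,000 × 1.3% × 3/12 = €373.7500
2002-07-01 to 2002-12-31: 6 months at 2.95% → €115,000 × 2.95% × 6/12 = €1,696.2500
Total = €3,277.5000

€3,277.50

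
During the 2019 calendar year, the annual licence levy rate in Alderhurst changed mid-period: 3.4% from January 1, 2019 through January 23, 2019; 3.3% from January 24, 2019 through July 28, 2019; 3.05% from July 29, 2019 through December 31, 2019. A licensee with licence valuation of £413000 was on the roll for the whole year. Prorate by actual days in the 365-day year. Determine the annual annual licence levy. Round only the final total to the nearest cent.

January 1 – January 23, 2019: 23 days at 3.4% → £413000 × 3.4% × 23/365 = £884.8384
January 24 – July 28, 2019: 186 days at 3.3% → £413000 × 3.3% × 186/365 = £6945.1890
July 29 – December 31, 2019: 156 days at 3.05% → £413000 × 3.05% × 156/365 = £5383.7096
Total = £13213.7370

£13213.74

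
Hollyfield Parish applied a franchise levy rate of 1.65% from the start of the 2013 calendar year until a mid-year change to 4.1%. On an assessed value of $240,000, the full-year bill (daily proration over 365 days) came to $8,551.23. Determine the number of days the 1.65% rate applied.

Let d = days at the first rate; then 365 − d days at the second rate.
$240,000 × [1.65%·d + 4.1%·(365−d)] / 365 = $8,551.23
Solving gives d = 80, so the new rate took effect on March 22, 2013.

80 days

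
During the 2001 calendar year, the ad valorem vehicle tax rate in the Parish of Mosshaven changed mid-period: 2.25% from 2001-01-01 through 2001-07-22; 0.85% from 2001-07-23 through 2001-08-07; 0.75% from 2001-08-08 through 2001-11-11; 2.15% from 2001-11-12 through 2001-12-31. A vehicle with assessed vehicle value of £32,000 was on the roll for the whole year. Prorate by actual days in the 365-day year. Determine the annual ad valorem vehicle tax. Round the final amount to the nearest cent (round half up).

2001-01-01 to 2001-07-22: 203 days at 2.25% → £32,000 × 2.25% × 203/365 = £400.4384
2001-07-23 to 2001-08-07: 16 days at 0.85% → £32,000 × 0.85% × 16/365 = £11.9233
2001-08-08 to 2001-11-11: 96 days at 0.75% → £32,000 × 0.75% × 96/365 = £63.1233
2001-11-12 to 2001-12-31: 50 days at 2.15% → £32,000 × 2.15% × 50/365 = £94.2466
Total = £569.7315

£569.73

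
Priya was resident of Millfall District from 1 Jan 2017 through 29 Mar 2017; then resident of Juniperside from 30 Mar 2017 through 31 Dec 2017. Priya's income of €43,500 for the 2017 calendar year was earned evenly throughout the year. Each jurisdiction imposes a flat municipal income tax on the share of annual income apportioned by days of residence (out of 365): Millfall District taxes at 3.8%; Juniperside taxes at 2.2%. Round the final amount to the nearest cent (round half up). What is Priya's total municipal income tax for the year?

€1,124.80

Millfall District, 1 Jan – 29 Mar 2017: 88 days → €43,500 × 3.8% × 88/365 = €398.5315
Juniperside, 30 Mar – 31 Dec 2017: 277 days → €43,500 × 2.2% × 277/365 = €726.2712
Total = €1,124.8027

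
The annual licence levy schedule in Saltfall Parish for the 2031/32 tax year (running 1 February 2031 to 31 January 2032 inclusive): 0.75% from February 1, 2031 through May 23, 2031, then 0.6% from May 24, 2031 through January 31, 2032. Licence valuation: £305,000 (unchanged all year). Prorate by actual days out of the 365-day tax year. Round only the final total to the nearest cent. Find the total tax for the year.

£1,970.38

February 1 – May 23, 2031: 112 days at 0.75% → £305,000 × 0.75% × 112/365 = £701.9178
May 24, 2031 – January 31, 2032: 253 days at 0.6% → £305,000 × 0.6% × 253/365 = £1,268.4658
Total = £1,970.3836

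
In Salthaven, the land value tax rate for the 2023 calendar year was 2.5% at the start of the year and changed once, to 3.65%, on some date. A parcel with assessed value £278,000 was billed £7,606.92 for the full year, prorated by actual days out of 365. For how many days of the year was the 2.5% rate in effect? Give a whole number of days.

Let d = days at the first rate; then 365 − d days at the second rate.
£278,000 × [2.5%·d + 3.65%·(365−d)] / 365 = £7,606.92
Solving gives d = 290, so the new rate took effect on 18 Oct 2023.

290 days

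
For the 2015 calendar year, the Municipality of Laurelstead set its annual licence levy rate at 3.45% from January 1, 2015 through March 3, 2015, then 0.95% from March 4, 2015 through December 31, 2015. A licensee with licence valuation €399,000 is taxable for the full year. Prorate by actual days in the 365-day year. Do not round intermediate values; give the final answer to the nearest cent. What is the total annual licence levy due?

January 1 – March 3, 2015: 62 days at 3.45% → €399,000 × 3.45% × 62/365 = €2,338.2493
March 4 – December 31, 2015: 303 days at 0.95% → €399,000 × 0.95% × 303/365 = €3,146.6342
Total = €5,484.8836

€5,484.88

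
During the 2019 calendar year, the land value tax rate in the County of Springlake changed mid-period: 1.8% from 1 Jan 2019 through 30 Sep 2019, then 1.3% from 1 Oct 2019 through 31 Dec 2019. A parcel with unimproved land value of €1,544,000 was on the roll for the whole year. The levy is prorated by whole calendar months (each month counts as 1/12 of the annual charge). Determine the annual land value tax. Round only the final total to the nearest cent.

€25,862.00

1 Jan – 30 Sep 2019: 9 months at 1.8% → €1,544,000 × 1.8% × 9/12 = €20,844.0000
1 Oct – 31 Dec 2019: 3 months at 1.3% → €1,544,000 × 1.3% × 3/12 = €5,018.0000
Total = €25,862.0000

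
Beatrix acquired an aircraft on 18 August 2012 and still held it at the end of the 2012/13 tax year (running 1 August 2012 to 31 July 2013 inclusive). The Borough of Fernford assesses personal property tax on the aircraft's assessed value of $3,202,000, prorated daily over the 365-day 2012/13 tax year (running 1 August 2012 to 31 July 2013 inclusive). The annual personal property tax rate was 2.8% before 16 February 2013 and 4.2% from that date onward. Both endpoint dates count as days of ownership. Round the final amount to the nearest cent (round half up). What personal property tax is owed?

$105,867.77

18 August 2012 – 15 February 2013: 182 days at 2.8% → $3,202,000 × 2.8% × 182/365 = $44,705.1836
16 February – 31 July 2013: 166 days at 4.2% → $3,202,000 × 4.2% × 166/365 = $61,162.5863
Total = $105,867.7699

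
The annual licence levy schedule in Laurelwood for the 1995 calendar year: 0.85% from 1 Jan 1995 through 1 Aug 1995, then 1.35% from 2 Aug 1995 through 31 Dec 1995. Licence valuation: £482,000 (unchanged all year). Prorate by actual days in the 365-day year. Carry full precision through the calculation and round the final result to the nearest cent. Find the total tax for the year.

£5,100.62

1 Jan – 1 Aug 1995: 213 days at 0.85% → £482,000 × 0.85% × 213/365 = £2,390.8521
2 Aug – 31 Dec 1995: 152 days at 1.35% → £482,000 × 1.35% × 152/365 = £2,709.7644
Total = £5,100.6164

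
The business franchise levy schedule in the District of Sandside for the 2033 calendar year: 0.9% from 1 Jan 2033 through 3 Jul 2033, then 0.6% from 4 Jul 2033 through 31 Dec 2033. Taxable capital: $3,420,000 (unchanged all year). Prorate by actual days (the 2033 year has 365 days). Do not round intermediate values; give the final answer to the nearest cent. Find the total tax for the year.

$25,692.16

1 Jan – 3 Jul 2033: 184 days at 0.9% → $3,420,000 × 0.9% × 184/365 = $15,516.4932
4 Jul – 31 Dec 2033: 181 days at 0.6% → $3,420,000 × 0.6% × 181/365 = $10,175.6712
Total = $25,692.1644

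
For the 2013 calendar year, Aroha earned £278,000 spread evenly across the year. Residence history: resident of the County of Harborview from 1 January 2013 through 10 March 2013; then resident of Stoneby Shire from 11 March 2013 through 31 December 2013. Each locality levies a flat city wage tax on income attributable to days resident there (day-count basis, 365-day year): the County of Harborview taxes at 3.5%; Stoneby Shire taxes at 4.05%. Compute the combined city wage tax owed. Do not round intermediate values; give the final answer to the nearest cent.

£10,969.96

The County of Harborview, 1 January – 10 March 2013: 69 days → £278,000 × 3.5% × 69/365 = £1,839.3699
Stoneby Shire, 11 March – 31 December 2013: 296 days → £278,000 × 4.05% × 296/365 = £9,130.5863
Total = £10,969.9562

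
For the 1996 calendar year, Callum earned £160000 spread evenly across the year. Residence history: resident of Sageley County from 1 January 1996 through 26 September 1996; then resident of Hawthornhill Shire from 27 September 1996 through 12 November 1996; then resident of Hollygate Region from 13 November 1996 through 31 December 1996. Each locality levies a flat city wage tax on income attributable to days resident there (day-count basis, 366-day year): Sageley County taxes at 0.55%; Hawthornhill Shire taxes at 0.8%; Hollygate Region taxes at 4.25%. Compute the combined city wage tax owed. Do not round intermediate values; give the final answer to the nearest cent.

£1723.93

Sageley County, 1 January – 26 September 1996: 270 days → £160000 × 0.55% × 270/366 = £649.1803
Hawthornhill Shire, 27 September – 12 November 1996: 47 days → £160000 × 0.8% × 47/366 = £164.3716
Hollygate Region, 13 November – 31 December 1996: 49 days → £160000 × 4.25% × 49/366 = £910.3825
Total = £1723.9344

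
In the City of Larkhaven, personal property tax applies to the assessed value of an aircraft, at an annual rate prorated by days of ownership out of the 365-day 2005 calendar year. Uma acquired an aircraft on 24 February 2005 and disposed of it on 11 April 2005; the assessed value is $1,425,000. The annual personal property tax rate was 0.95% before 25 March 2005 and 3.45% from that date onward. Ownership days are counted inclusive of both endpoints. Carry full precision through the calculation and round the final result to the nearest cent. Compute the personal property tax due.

$3,500.03

24 February – 24 March 2005: 29 days at 0.95% → $1,425,000 × 0.95% × 29/365 = $1,075.5822
25 March – 11 April 2005: 18 days at 3.45% → $1,425,000 × 3.45% × 18/365 = $2,424.4521
Total = $3,500.0342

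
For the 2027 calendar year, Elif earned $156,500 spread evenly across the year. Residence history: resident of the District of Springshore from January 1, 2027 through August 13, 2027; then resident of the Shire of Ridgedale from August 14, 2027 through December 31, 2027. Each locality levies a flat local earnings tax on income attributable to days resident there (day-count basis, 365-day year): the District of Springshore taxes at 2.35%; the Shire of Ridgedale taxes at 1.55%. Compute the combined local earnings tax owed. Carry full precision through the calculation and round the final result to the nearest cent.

$3,197.53

The District of Springshore, January 1 – August 13, 2027: 225 days → $156,500 × 2.35% × 225/365 = $2,267.1062
The Shire of Ridgedale, August 14 – December 31, 2027: 140 days → $156,500 × 1.55% × 140/365 = $930.4247
Total = $3,197.5308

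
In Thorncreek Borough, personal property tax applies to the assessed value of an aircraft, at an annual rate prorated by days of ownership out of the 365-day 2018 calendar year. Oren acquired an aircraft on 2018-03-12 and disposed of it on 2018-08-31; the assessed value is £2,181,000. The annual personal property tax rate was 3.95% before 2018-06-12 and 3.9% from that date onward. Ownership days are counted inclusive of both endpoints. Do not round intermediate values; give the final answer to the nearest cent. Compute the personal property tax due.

£40,590.50

2018-03-12 to 2018-06-11: 92 days at 3.95% → £2,181,000 × 3.95% × 92/365 = £21,714.3945
2018-06-12 to 2018-08-31: 81 days at 3.9% → £2,181,000 × 3.9% × 81/365 = £18,876.1068
Total = £40,590.5014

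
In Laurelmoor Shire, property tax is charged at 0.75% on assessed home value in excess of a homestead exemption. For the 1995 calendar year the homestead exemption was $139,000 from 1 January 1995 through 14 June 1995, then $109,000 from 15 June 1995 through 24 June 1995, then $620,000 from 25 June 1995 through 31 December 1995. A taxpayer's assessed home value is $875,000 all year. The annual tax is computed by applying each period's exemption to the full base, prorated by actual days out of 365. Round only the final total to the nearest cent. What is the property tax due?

1 January – 14 June 1995: 165 days, exemption $139,000 → ($875,000 − $139,000) × 0.75% × 165/365 = $2,495.3425
15 June – 24 June 1995: 10 days, exemption $109,000 → ($875,000 − $109,000) × 0.75% × 10/365 = $157.3973
25 June – 31 December 1995: 190 days, exemption $620,000 → ($875,000 − $620,000) × 0.75% × 190/365 = $995.5479
Total = $3,648.2877

$3,648.29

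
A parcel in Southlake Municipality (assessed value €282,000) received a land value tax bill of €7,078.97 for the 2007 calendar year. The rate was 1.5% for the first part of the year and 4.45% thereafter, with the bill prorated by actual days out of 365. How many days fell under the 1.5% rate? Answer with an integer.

Let d = days at the first rate; then 365 − d days at the second rate.
€282,000 × [1.5%·d + 4.45%·(365−d)] / 365 = €7,078.97
Solving gives d = 240, so the new rate took effect on 29 Aug 2007.

240 days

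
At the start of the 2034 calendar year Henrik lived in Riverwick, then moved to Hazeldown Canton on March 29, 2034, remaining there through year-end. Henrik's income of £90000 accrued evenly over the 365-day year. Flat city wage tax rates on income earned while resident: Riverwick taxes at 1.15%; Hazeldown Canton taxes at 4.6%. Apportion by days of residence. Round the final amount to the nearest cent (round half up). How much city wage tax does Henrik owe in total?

£3399.90

Riverwick, January 1 – March 28, 2034: 87 days → £90000 × 1.15% × 87/365 = £246.6986
Hazeldown Canton, March 29 – December 31, 2034: 278 days → £90000 × 4.6% × 278/365 = £3153.2055
Total = £3399.9041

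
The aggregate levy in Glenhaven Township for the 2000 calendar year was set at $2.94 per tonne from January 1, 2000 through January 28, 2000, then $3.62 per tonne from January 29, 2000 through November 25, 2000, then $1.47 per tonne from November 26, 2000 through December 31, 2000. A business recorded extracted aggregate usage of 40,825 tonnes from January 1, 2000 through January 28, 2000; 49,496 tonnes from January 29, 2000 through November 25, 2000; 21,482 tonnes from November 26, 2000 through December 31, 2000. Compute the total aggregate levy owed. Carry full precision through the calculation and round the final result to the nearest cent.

$330,779.56

January 1 – January 28, 2000: 40,825 tonnes at $2.94/tonne → $120,025.50
January 29 – November 25, 2000: 49,496 tonnes at $3.62/tonne → $179,175.52
November 26 – December 31, 2000: 21,482 tonnes at $1.47/tonne → $31,578.54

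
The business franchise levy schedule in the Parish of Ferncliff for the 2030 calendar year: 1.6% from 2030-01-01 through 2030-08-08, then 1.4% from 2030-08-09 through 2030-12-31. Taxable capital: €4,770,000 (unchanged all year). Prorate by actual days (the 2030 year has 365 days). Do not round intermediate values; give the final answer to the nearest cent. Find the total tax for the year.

€72,530.14

2030-01-01 to 2030-08-08: 220 days at 1.6% → €4,770,000 × 1.6% × 220/365 = €46,001.0959
2030-08-09 to 2030-12-31: 145 days at 1.4% → €4,770,000 × 1.4% × 145/365 = €26,529.0411
Total = €72,530.1370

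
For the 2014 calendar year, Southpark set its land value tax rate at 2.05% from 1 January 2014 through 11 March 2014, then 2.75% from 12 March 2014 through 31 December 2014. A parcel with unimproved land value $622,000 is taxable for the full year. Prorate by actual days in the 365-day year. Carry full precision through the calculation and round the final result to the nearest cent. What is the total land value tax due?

$16,269.99

1 January – 11 March 2014: 70 days at 2.05% → $622,000 × 2.05% × 70/365 = $2,445.3973
12 March – 31 December 2014: 295 days at 2.75% → $622,000 × 2.75% × 295/365 = $13,824.5890
Total = $16,269.9863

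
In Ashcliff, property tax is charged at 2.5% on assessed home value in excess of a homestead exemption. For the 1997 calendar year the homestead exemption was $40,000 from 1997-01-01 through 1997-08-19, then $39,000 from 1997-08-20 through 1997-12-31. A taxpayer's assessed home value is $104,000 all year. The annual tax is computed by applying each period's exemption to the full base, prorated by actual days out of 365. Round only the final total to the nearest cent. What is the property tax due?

1997-01-01 to 1997-08-19: 231 days, exemption $40,000 → ($104,000 − $40,000) × 2.5% × 231/365 = $1,012.6027
1997-08-20 to 1997-12-31: 134 days, exemption $39,000 → ($104,000 − $39,000) × 2.5% × 134/365 = $596.5753
Total = $1,609.1781

$1,609.18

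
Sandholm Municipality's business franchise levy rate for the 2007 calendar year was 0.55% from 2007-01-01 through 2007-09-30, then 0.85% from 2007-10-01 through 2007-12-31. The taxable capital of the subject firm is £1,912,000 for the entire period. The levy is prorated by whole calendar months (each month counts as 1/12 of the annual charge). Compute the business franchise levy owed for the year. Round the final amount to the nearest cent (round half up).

£11,950.00

2007-01-01 to 2007-09-30: 9 months at 0.55% → £1,912,000 × 0.55% × 9/12 = £7,887.0000
2007-10-01 to 2007-12-31: 3 months at 0.85% → £1,912,000 × 0.85% × 3/12 = £4,063.0000
Total = £11,950.0000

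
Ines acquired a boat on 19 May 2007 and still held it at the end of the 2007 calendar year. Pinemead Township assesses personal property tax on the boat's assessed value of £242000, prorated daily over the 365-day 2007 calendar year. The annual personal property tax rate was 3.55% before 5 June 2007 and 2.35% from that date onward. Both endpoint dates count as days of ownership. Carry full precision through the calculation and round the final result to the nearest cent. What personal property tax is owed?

19 May – 4 June 2007: 17 days at 3.55% → £242000 × 3.55% × 17/365 = £400.1288
5 June – 31 December 2007: 210 days at 2.35% → £242000 × 2.35% × 210/365 = £3271.9726
Total = £3672.1014

£3672.10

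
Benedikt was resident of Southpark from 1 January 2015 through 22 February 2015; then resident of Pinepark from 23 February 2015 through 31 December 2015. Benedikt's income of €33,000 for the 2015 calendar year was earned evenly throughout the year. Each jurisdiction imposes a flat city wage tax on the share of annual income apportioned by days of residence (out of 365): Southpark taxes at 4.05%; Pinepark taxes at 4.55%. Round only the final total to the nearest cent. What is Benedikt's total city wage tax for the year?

Southpark, 1 January – 22 February 2015: 53 days → €33,000 × 4.05% × 53/365 = €194.0671
Pinepark, 23 February – 31 December 2015: 312 days → €33,000 × 4.55% × 312/365 = €1,283.4740
Total = €1,477.5411

€1,477.54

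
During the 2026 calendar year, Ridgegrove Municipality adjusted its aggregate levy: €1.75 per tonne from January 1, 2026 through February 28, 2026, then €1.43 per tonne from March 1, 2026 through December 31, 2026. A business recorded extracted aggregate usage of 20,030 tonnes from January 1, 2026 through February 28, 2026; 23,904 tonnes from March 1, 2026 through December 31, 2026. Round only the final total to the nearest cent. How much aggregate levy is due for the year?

€69,235.22

January 1 – February 28, 2026: 20,030 tonnes at €1.75/tonne → €35,052.50
March 1 – December 31, 2026: 23,904 tonnes at €1.43/tonne → €34,182.72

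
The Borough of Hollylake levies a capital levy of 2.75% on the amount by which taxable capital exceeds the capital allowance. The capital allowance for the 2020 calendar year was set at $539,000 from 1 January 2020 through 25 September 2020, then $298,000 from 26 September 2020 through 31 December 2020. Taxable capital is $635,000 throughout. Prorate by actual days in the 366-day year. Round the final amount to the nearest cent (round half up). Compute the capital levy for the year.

$4,396.47

1 January – 25 September 2020: 269 days, exemption $539,000 → ($635,000 − $539,000) × 2.75% × 269/366 = $1,940.3279
26 September – 31 December 2020: 97 days, exemption $298,000 → ($635,000 − $298,000) × 2.75% × 97/366 = $2,456.1407
Total = $4,396.4686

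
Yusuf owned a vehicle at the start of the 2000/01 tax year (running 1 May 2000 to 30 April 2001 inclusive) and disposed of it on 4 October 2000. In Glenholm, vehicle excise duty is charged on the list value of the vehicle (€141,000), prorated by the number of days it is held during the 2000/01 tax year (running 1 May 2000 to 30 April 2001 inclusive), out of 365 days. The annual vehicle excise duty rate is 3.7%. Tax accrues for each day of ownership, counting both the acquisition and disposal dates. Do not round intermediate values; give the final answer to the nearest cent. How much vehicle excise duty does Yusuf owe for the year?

€2,244.02

Days held (1 May – 4 October 2000): 157 out of 365
Tax = €141,000 × 3.7% × 157/365 = €2,244.0247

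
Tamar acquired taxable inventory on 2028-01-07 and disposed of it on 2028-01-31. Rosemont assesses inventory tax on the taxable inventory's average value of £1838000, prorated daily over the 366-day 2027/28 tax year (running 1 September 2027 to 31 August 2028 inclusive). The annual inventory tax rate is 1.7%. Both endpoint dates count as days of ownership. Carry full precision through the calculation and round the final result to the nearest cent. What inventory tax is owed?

£2134.29

Days held (2028-01-07 to 2028-01-31): 25 out of 366
Tax = £1838000 × 1.7% × 25/366 = £2134.2896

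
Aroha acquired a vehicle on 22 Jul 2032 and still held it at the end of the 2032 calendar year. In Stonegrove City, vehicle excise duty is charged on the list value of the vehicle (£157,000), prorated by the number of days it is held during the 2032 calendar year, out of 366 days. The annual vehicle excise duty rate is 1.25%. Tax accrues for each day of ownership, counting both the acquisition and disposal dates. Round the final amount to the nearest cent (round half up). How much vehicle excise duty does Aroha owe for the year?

Days held (22 Jul – 31 Dec 2032): 163 out of 366
Tax = £157,000 × 1.25% × 163/366 = £874.0096

£874.01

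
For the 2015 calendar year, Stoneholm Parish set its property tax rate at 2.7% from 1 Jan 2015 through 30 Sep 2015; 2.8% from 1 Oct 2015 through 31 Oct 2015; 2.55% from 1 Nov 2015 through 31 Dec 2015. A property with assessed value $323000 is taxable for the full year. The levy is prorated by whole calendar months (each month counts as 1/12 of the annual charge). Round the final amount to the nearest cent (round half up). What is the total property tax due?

1 Jan – 30 Sep 2015: 9 months at 2.7% → $323000 × 2.7% × 9/12 = $6540.7500
1 Oct – 31 Oct 2015: 1 month at 2.8% → $323000 × 2.8% × 1/12 = $753.6667
1 Nov – 31 Dec 2015: 2 months at 2.55% → $323000 × 2.55% × 2/12 = $1372.7500
Total = $8667.1667

$8667.17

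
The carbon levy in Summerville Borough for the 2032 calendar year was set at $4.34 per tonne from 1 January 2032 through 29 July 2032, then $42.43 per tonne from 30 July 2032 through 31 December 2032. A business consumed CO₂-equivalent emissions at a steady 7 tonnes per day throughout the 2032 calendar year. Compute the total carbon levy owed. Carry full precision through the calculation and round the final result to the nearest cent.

1 January – 29 July 2032: 211 days × 7 tonnes/day = 1,477 tonnes at $4.34/tonne → $6410.18
30 July – 31 December 2032: 155 days × 7 tonnes/day = 1,085 tonnes at $42.43/tonne → $46036.55

$52446.73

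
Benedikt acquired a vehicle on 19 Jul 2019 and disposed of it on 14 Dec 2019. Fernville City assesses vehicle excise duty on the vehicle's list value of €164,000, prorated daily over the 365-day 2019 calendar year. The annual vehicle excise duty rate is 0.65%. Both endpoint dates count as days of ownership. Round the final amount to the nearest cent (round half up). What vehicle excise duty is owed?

Days held (19 Jul – 14 Dec 2019): 149 out of 365
Tax = €164,000 × 0.65% × 149/365 = €435.1616

€435.16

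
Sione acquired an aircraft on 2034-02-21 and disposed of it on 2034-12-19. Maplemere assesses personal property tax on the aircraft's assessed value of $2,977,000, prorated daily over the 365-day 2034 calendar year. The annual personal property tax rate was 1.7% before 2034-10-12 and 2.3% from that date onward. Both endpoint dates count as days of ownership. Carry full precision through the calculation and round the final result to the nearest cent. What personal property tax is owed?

$45,250.40

2034-02-21 to 2034-10-11: 233 days at 1.7% → $2,977,000 × 1.7% × 233/365 = $32,306.5671
2034-10-12 to 2034-12-19: 69 days at 2.3% → $2,977,000 × 2.3% × 69/365 = $12,943.8329
Total = $45,250.4000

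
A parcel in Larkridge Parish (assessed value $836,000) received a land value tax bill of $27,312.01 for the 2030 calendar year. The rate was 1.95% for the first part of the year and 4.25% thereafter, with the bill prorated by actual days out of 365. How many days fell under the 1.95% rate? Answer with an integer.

Let d = days at the first rate; then 365 − d days at the second rate.
$836,000 × [1.95%·d + 4.25%·(365−d)] / 365 = $27,312.01
Solving gives d = 156, so the new rate took effect on June 6, 2030.

156 days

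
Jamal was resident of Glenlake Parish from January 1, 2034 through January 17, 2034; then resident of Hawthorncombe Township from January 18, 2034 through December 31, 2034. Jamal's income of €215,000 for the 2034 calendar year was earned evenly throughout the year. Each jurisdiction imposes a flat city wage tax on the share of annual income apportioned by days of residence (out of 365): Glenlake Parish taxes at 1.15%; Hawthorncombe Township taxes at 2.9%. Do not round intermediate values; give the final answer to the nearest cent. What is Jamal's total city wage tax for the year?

€6,059.76

Glenlake Parish, January 1 – January 17, 2034: 17 days → €215,000 × 1.15% × 17/365 = €115.1575
Hawthorncombe Township, January 18 – December 31, 2034: 348 days → €215,000 × 2.9% × 348/365 = €5,944.6027
Total = €6,059.7603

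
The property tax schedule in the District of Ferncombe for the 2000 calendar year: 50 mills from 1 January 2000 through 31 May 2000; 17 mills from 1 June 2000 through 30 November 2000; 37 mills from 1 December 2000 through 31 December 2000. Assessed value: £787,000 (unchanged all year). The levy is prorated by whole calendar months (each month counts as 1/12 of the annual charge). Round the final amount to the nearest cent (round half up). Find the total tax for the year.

£25,511.92

1 January – 31 May 2000: 5 months at 50 mills → £787,000 × 5% × 5/12 = £16,395.8333
1 June – 30 November 2000: 6 months at 17 mills → £787,000 × 1.7% × 6/12 = £6,689.5000
1 December – 31 December 2000: 1 month at 37 mills → £787,000 × 3.7% × 1/12 = £2,426.5833
Total = £25,511.9167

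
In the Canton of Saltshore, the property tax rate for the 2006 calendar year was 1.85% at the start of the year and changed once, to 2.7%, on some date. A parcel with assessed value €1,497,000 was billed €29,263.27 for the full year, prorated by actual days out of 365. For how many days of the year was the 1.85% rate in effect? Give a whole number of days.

320 days

Let d = days at the first rate; then 365 − d days at the second rate.
€1,497,000 × [1.85%·d + 2.7%·(365−d)] / 365 = €29,263.27
Solving gives d = 320, so the new rate took effect on 17 Nov 2006.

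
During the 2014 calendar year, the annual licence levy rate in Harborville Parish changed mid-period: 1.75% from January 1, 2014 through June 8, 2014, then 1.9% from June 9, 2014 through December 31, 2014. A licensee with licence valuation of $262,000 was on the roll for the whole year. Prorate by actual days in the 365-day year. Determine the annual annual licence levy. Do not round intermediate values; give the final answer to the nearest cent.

January 1 – June 8, 2014: 159 days at 1.75% → $262,000 × 1.75% × 159/365 = $1,997.3014
June 9 – December 31, 2014: 206 days at 1.9% → $262,000 × 1.9% × 206/365 = $2,809.5014
Total = $4,806.8027

$4,806.80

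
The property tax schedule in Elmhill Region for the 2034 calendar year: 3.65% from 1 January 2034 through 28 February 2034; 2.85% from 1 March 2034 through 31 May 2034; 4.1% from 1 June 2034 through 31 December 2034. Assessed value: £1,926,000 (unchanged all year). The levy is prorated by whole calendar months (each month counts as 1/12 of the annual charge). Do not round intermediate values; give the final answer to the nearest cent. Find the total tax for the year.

£71,502.75

1 January – 28 February 2034: 2 months at 3.65% → £1,926,000 × 3.65% × 2/12 = £11,716.5000
1 March – 31 May 2034: 3 months at 2.85% → £1,926,000 × 2.85% × 3/12 = £13,722.7500
1 June – 31 December 2034: 7 months at 4.1% → £1,926,000 × 4.1% × 7/12 = £46,063.5000
Total = £71,502.7500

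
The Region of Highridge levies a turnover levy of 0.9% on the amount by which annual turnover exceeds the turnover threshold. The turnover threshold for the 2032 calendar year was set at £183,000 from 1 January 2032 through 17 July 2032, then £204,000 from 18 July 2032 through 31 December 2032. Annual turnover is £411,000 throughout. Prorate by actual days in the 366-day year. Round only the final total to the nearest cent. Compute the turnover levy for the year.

1 January – 17 July 2032: 199 days, exemption £183,000 → (£411,000 − £183,000) × 0.9% × 199/366 = £1,115.7049
18 July – 31 December 2032: 167 days, exemption £204,000 → (£411,000 − £204,000) × 0.9% × 167/366 = £850.0574
Total = £1,965.7623

£1,965.76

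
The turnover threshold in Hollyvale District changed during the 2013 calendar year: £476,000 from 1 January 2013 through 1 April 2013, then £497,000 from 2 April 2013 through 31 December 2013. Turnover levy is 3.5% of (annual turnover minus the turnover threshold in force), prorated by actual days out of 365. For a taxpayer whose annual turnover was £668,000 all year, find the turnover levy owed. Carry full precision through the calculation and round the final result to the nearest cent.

£6,168.25

1 January – 1 April 2013: 91 days, exemption £476,000 → (£668,000 − £476,000) × 3.5% × 91/365 = £1,675.3973
2 April – 31 December 2013: 274 days, exemption £497,000 → (£668,000 − £497,000) × 3.5% × 274/365 = £4,492.8493
Total = £6,168.2466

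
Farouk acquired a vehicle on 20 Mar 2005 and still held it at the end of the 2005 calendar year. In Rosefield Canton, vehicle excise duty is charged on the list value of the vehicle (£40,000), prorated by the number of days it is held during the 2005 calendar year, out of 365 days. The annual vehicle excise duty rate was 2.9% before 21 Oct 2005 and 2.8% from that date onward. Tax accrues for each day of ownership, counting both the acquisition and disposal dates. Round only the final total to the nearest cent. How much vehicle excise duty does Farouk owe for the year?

20 Mar – 20 Oct 2005: 215 days at 2.9% → £40,000 × 2.9% × 215/365 = £683.2877
21 Oct – 31 Dec 2005: 72 days at 2.8% → £40,000 × 2.8% × 72/365 = £220.9315
Total = £904.2192

£904.22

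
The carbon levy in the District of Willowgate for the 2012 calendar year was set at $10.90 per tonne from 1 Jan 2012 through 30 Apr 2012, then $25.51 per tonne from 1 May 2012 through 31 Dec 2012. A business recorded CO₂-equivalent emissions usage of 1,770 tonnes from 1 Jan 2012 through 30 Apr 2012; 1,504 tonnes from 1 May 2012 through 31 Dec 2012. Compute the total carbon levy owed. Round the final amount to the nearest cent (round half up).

$57,660.04

1 Jan – 30 Apr 2012: 1,770 tonnes at $10.90/tonne → $19,293.00
1 May – 31 Dec 2012: 1,504 tonnes at $25.51/tonne → $38,367.04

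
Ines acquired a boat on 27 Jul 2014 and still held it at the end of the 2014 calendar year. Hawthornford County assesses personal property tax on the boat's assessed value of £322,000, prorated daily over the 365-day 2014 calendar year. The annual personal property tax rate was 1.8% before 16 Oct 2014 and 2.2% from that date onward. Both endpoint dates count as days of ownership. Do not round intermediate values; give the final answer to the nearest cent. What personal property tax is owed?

£2,780.67

27 Jul – 15 Oct 2014: 81 days at 1.8% → £322,000 × 1.8% × 81/365 = £1,286.2356
16 Oct – 31 Dec 2014: 77 days at 2.2% → £322,000 × 2.2% × 77/365 = £1,494.4329
Total = £2,780.6685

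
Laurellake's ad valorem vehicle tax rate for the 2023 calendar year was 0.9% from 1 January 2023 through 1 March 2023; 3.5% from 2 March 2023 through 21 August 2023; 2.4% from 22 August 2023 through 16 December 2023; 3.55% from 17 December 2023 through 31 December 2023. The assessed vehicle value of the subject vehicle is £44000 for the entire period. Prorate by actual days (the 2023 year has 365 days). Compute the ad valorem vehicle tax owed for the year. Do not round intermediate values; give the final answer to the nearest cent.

£1197.70

1 January – 1 March 2023: 60 days at 0.9% → £44000 × 0.9% × 60/365 = £65.0959
2 March – 21 August 2023: 173 days at 3.5% → £44000 × 3.5% × 173/365 = £729.9178
22 August – 16 December 2023: 117 days at 2.4% → £44000 × 2.4% × 117/365 = £338.4986
17 December – 31 December 2023: 15 days at 3.55% → £44000 × 3.55% × 15/365 = £64.1918
Total = £1197.7041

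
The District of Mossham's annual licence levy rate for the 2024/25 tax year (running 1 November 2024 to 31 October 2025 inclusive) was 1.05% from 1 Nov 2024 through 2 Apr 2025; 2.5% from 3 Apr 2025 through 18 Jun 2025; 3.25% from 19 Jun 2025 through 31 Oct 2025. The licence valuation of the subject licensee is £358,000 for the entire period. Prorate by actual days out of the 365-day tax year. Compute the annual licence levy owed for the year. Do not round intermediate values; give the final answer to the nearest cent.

£7,767.13

1 Nov 2024 – 2 Apr 2025: 153 days at 1.05% → £358,000 × 1.05% × 153/365 = £1,575.6904
3 Apr – 18 Jun 2025: 77 days at 2.5% → £358,000 × 2.5% × 77/365 = £1,888.0822
19 Jun – 31 Oct 2025: 135 days at 3.25% → £358,000 × 3.25% × 135/365 = £4,303.3562
Total = £7,767.1288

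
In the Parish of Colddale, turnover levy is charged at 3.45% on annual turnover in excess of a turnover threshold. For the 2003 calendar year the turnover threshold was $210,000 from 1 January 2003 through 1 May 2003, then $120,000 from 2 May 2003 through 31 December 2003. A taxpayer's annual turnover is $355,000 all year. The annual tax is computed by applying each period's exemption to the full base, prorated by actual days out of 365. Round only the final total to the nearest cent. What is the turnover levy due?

1 January – 1 May 2003: 121 days, exemption $210,000 → ($355,000 − $210,000) × 3.45% × 121/365 = $1,658.3630
2 May – 31 December 2003: 244 days, exemption $120,000 → ($355,000 − $120,000) × 3.45% × 244/365 = $5,419.8082
Total = $7,078.1712

$7,078.17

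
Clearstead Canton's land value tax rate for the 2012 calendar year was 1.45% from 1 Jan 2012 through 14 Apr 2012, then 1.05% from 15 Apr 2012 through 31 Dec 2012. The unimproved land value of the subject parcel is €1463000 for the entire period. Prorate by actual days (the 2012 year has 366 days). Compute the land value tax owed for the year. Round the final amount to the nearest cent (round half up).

1 Jan – 14 Apr 2012: 105 days at 1.45% → €1463000 × 1.45% × 105/366 = €6085.8402
15 Apr – 31 Dec 2012: 261 days at 1.05% → €1463000 × 1.05% × 261/366 = €10954.5123
Total = €17040.3525

€17040.35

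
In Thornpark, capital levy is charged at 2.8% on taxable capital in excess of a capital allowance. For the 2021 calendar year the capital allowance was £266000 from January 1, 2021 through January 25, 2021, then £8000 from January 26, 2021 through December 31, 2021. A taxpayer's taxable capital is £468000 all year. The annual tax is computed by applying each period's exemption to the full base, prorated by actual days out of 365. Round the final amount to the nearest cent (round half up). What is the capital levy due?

January 1 – January 25, 2021: 25 days, exemption £266000 → (£468000 − £266000) × 2.8% × 25/365 = £387.3973
January 26 – December 31, 2021: 340 days, exemption £8000 → (£468000 − £8000) × 2.8% × 340/365 = £11997.8082
Total = £12385.2055

£12385.21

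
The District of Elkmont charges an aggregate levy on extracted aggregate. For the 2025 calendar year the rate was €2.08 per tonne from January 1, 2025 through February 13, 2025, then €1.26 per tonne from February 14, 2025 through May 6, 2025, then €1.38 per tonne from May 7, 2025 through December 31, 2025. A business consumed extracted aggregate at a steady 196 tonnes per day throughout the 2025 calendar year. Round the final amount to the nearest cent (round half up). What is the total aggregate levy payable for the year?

January 1 – February 13, 2025: 44 days × 196 tonnes/day = 8,624 tonnes at €2.08/tonne → €17,937.92
February 14 – May 6, 2025: 82 days × 196 tonnes/day = 16,072 tonnes at €1.26/tonne → €20,250.72
May 7 – December 31, 2025: 239 days × 196 tonnes/day = 46,844 tonnes at €1.38/tonne → €64,644.72

€102,833.36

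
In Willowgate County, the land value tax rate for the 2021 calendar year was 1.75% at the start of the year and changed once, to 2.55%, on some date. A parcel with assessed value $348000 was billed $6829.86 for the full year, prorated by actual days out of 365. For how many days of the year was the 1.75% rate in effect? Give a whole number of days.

268 days

Let d = days at the first rate; then 365 − d days at the second rate.
$348000 × [1.75%·d + 2.55%·(365−d)] / 365 = $6829.86
Solving gives d = 268, so the new rate took effect on 26 September 2021.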